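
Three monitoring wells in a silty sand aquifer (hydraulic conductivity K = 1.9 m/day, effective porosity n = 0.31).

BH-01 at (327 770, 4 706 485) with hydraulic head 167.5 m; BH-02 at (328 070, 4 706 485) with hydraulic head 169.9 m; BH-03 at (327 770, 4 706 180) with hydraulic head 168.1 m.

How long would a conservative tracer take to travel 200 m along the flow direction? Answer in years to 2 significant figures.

∂h/∂x = (169.9 − 167.5) / (328070 − 327770) = +0.008000
∂h/∂y = (168.1 − 167.5) / (4706180 − 4706485) = -0.001967
|∇h| = √(0.008000² + -0.001967²) = 0.008238
Seepage velocity v = K·i/n = 1.9 × 0.008238 / 0.31 = 0.05049 m/day.
t = 200 / 0.05049 = 3961 days = 10.8 years.

11 years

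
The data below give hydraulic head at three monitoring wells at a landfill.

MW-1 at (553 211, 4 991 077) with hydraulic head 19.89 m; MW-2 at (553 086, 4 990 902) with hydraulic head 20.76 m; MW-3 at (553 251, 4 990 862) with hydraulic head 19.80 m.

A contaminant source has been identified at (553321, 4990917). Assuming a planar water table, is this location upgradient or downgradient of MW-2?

downgradient

With h = a·x + b·y + c and MW-1 as origin, the differences give:
  (-125)·a + (-175)·b = +0.87
  40·a + (-215)·b = -0.09
Eliminate b (×(-215) and ×(-175), subtract): 33875·a = -202.800 → a = ∂h/∂x = -0.005987
Back-substitute: b = ∂h/∂y = -0.0006952.
Head at (553321, 4990917) = 19.89 + (-0.005987)·(110) + (-0.0006952)·(-160) = 19.34 m.
That is lower than the 20.76 m at MW-2, so the point is downgradient.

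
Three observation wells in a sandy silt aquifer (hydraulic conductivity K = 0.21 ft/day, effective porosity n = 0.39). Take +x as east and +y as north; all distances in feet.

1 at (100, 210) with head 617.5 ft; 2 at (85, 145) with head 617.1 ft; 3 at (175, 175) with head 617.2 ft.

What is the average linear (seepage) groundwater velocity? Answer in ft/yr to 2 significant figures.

With h = a·x + b·y + c and 1 as origin, the differences give:
  (-15)·a + (-65)·b = -0.4
  75·a + (-35)·b = -0.3
Eliminate b (×(-35) and ×(-65), subtract): 5400·a = -5.50 → a = ∂h/∂x = -0.001019
Back-substitute: b = ∂h/∂y = +0.006389.
|∇h| = √(-0.001019² + 0.006389²) = 0.00647
Seepage velocity v = K·i/n = 0.21 × 0.00647 / 0.39 = 0.003484 ft/day = 1.273 ft/yr.

1.3 ft/yr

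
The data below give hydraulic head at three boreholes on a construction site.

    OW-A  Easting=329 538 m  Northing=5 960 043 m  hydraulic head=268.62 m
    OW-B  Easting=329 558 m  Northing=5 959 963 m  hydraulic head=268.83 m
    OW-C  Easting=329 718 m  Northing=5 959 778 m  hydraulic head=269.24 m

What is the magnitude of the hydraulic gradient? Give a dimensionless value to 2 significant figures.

0.0029

Differences from OW-A: to OW-B (Δx, Δy, Δh) = (20, -80, +0.21); to OW-C = (180, -265, +0.62).
Determinant of the coordinate differences = 20·(-265) − 180·(-80) = 9100.
∂h/∂x = [(+0.21)·(-265) − (+0.62)·(-80)] / 9100 = -0.0006648
∂h/∂y = [20·(+0.62) − 180·(+0.21)] / 9100 = -0.002791
|∇h| = √(-0.0006648² + -0.002791²) = 0.002869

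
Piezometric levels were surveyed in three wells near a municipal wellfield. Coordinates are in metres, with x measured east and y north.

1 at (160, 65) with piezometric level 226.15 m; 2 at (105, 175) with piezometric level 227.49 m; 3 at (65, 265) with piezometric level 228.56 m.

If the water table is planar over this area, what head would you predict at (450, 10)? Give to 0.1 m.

224.1 m

Differences from 1: to 2 (Δx, Δy, Δh) = (-55, 110, +1.34); to 3 = (-95, 200, +2.41).
Determinant of the coordinate differences = (-55)·200 − (-95)·110 = -550.
∂h/∂x = [(+1.34)·200 − (+2.41)·110] / -550 = -0.005273
∂h/∂y = [(-55)·(+2.41) − (-95)·(+1.34)] / -550 = +0.009545
h(450, 10) = 226.15 + (-0.005273)·(290) + (+0.009545)·(-55) = 226.15 -1.529 -0.525 = 224.096 m.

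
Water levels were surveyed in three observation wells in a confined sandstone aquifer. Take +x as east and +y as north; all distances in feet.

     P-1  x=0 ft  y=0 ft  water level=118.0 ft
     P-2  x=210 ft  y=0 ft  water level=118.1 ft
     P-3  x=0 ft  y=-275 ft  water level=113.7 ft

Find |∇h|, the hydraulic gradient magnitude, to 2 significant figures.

∂h/∂x = (118.1 − 118.0) / (210 − 0) = +0.0004762
∂h/∂y = (113.7 − 118.0) / (-275 − 0) = +0.01564
|∇h| = √(0.0004762² + 0.01564²) = 0.01565

0.016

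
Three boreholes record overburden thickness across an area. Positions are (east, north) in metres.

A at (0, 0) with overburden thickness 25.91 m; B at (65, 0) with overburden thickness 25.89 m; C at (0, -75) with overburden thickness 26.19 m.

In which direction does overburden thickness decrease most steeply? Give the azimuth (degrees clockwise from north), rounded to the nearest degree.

005°

∂d/∂x = (25.89 − 25.91) / (65 − 0) = -0.0003077
∂d/∂y = (26.19 − 25.91) / (-75 − 0) = -0.003733
Steepest decrease is along −∇f: components (+0.0003077 E, +0.003733 N).
Azimuth = atan2(+0.0003077, +0.003733) = 4.7° ≈ 005°.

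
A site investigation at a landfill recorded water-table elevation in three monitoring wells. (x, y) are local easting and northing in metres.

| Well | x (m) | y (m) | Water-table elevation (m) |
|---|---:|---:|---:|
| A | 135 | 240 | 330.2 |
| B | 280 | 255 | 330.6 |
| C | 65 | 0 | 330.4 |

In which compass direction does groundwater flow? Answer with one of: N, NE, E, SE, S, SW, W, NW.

Taking A as reference: B−A = (145, 15, +0.4); C−A = (-70, -240, +0.2).
Solve a·Δx + b·Δy = Δh: det = 145·(-240) − (-70)·15 = -33750.
∂h/∂x = [(+0.4)·(-240) − (+0.2)·15] / -33750 = +0.002933
∂h/∂y = [145·(+0.2) − (-70)·(+0.4)] / -33750 = -0.001689
Flow = −∇h = (-0.002933 east, +0.001689 north), which points northwest.

NW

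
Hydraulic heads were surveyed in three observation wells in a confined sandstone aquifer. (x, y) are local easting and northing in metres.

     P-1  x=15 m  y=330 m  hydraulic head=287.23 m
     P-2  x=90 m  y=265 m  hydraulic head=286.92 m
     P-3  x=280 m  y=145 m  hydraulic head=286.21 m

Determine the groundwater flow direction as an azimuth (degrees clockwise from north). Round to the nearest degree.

With h = a·x + b·y + c and P-1 as origin, the differences give:
  75·a + (-65)·b = -0.31
  265·a + (-185)·b = -1.02
Eliminate b (×(-185) and ×(-65), subtract): 3350·a = -8.950 → a = ∂h/∂x = -0.002672
Back-substitute: b = ∂h/∂y = +0.001687.
Flow direction (−∇h) has components (+0.002672 E, -0.001687 N).
Azimuth = atan2(E, N) = atan2(+0.002672, -0.001687) = 122.3° ≈ 122°.

122°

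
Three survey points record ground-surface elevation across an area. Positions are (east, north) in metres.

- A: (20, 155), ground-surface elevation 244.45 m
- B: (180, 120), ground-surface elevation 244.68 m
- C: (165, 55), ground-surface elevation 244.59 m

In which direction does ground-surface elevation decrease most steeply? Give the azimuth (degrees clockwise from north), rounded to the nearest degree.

With z = a·x + b·y + c and A as origin, the differences give:
  160·a + (-35)·b = +0.23
  145·a + (-100)·b = +0.14
Eliminate b (×(-100) and ×(-35), subtract): -10925·a = -18.100 → a = ∂z/∂x = +0.001657
Back-substitute: b = ∂z/∂y = +0.001002.
Steepest decrease is along −∇f: components (-0.001657 E, -0.001002 N).
Azimuth = atan2(-0.001657, -0.001002) = 238.8° ≈ 239°.

239°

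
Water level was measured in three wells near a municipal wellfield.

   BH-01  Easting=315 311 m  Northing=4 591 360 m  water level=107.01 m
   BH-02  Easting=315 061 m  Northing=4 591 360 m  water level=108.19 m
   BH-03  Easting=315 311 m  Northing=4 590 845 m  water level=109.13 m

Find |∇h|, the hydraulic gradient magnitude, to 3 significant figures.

∂h/∂x = (108.19 − 107.01) / (315061 − 315311) = -0.004720
∂h/∂y = (109.13 − 107.01) / (4590845 − 4591360) = -0.004117
|∇h| = √(-0.004720² + -0.004117²) = 0.006263

0.00626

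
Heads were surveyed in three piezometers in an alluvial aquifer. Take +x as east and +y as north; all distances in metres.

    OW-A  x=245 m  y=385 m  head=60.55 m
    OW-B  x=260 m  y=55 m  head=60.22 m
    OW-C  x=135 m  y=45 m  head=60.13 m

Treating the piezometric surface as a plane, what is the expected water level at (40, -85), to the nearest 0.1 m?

59.9 m

Taking OW-A as reference: OW-B−OW-A = (15, -330, -0.33); OW-C−OW-A = (-110, -340, -0.42).
Solve a·Δx + b·Δy = Δh: det = 15·(-340) − (-110)·(-330) = -41400.
∂h/∂x = [(-0.33)·(-340) − (-0.42)·(-330)] / -41400 = +0.0006377
∂h/∂y = [15·(-0.42) − (-110)·(-0.33)] / -41400 = +0.001029
h(40, -85) = 60.55 + (+0.0006377)·(-205) + (+0.001029)·(-470) = 60.55 -0.131 -0.484 = 59.936 m.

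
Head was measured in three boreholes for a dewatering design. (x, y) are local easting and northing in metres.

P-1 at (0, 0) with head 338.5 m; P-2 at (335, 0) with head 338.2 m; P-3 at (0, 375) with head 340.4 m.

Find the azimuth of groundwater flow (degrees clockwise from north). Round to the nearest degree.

170°

∂h/∂x = (338.2 − 338.5) / (335 − 0) = -0.0008955
∂h/∂y = (340.4 − 338.5) / (375 − 0) = +0.005067
Flow direction (−∇h) has components (+0.0008955 E, -0.005067 N).
Azimuth = atan2(E, N) = atan2(+0.0008955, -0.005067) = 170.0° ≈ 170°.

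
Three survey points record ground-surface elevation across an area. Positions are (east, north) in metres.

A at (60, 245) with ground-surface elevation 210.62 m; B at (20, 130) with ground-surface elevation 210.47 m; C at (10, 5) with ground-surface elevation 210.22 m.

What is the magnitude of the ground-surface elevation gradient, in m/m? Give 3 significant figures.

Taking A as reference: B−A = (-40, -115, -0.15); C−A = (-50, -240, -0.40).
Determinant of the coordinate differences = (-40)·(-240) − (-50)·(-115) = 3850.
∂z/∂x = [(-0.15)·(-240) − (-0.40)·(-115)] / 3850 = -0.002597
∂z/∂y = [(-40)·(-0.40) − (-50)·(-0.15)] / 3850 = +0.002208
|∇f| = √(-0.002597² + 0.002208²) = 0.003409 m/m

0.00341 m/m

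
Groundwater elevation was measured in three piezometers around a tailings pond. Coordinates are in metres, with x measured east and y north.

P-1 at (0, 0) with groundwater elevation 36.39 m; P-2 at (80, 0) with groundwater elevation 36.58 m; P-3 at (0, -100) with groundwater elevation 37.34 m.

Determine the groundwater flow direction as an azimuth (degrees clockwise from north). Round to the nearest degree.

∂h/∂x = (36.58 − 36.39) / (80 − 0) = +0.002375
∂h/∂y = (37.34 − 36.39) / (-100 − 0) = -0.009500
Flow direction (−∇h) has components (-0.002375 E, +0.009500 N).
Azimuth = atan2(E, N) = atan2(-0.002375, +0.009500) = 346.0° ≈ 346°.

346°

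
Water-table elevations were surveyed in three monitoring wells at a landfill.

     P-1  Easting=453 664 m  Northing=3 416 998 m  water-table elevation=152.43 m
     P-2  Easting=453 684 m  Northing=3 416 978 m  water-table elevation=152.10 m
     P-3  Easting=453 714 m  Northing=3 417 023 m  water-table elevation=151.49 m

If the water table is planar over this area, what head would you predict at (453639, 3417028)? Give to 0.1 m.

Differences from P-1: to P-2 (Δx, Δy, Δh) = (20, -20, -0.33); to P-3 = (50, 25, -0.94).
Determinant of the coordinate differences = 20·25 − 50·(-20) = 1500.
∂h/∂x = [(-0.33)·25 − (-0.94)·(-20)] / 1500 = -0.01803
∂h/∂y = [20·(-0.94) − 50·(-0.33)] / 1500 = -0.001533
h(453639, 3417028) = 152.43 + (-0.01803)·(-25) + (-0.001533)·(30) = 152.43 +0.451 -0.046 = 152.835 m.

152.8 m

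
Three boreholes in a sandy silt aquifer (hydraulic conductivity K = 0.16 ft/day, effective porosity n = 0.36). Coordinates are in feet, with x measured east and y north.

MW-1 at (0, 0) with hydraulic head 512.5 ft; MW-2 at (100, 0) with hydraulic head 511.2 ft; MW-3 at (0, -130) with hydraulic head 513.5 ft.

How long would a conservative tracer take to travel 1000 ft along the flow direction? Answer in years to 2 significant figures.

410 years

∂h/∂x = (511.2 − 512.5) / (100 − 0) = -0.01300
∂h/∂y = (513.5 − 512.5) / (-130 − 0) = -0.007692
|∇h| = √(-0.01300² + -0.007692²) = 0.01511
Seepage velocity v = K·i/n = 0.16 × 0.01511 / 0.36 = 0.006716 ft/day.
t = 1000 / 0.006716 = 1.489e+05 days = 408 years.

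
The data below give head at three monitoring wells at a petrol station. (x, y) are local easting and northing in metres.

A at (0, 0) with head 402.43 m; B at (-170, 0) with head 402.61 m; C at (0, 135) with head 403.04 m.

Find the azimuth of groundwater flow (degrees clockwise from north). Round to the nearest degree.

167°

∂h/∂x = (402.61 − 402.43) / (-170 − 0) = -0.001059
∂h/∂y = (403.04 − 402.43) / (135 − 0) = +0.004519
Flow direction (−∇h) has components (+0.001059 E, -0.004519 N).
Azimuth = atan2(E, N) = atan2(+0.001059, -0.004519) = 166.8° ≈ 167°.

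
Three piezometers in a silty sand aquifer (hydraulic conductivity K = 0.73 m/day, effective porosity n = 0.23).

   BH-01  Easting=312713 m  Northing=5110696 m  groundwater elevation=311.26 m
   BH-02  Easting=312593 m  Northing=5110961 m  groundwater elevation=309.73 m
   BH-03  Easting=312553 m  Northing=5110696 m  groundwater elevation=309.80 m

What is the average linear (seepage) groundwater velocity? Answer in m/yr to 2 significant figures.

With h = a·x + b·y + c and BH-01 as origin, the differences give:
  (-120)·a + 265·b = -1.53
  (-160)·a + 0·b = -1.46
Eliminate b (×0 and ×265, subtract): 42400·a = 386.900 → a = ∂h/∂x = +0.009125
Back-substitute: b = ∂h/∂y = -0.001642.
|∇h| = √(0.009125² + -0.001642²) = 0.009272
Seepage velocity v = K·i/n = 0.73 × 0.009272 / 0.23 = 0.02943 m/day = 10.75 m/yr.

11 m/yr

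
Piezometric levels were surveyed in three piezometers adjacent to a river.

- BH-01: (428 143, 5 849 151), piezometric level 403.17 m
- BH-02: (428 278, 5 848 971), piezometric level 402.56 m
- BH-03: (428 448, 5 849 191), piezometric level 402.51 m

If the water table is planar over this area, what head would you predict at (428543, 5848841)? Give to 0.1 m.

With h = a·x + b·y + c and BH-01 as origin, the differences give:
  135·a + (-180)·b = -0.61
  305·a + 40·b = -0.66
Eliminate b (×40 and ×(-180), subtract): 60300·a = -143.200 → a = ∂h/∂x = -0.002375
Back-substitute: b = ∂h/∂y = +0.001608.
h(428543, 5848841) = 403.17 + (-0.002375)·(400) + (+0.001608)·(-310) = 403.17 -0.950 -0.498 = 401.722 m.

401.7 m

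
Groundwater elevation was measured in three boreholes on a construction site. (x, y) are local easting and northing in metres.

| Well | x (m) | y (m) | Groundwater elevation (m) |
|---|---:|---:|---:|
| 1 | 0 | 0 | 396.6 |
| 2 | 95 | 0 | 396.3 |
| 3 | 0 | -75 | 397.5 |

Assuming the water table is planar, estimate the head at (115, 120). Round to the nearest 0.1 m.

∂h/∂x = (396.3 − 396.6) / (95 − 0) = -0.003158
∂h/∂y = (397.5 − 396.6) / (-75 − 0) = -0.01200
h(115, 120) = 396.6 + (-0.003158)·(115) + (-0.01200)·(120) = 396.6 -0.363 -1.440 = 394.797 m.

394.8 m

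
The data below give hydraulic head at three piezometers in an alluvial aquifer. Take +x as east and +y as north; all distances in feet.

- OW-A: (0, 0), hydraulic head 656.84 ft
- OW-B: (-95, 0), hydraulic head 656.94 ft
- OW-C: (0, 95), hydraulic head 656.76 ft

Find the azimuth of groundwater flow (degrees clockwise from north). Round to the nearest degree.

∂h/∂x = (656.94 − 656.84) / (-95 − 0) = -0.001053
∂h/∂y = (656.76 − 656.84) / (95 − 0) = -0.0008421
Flow direction (−∇h) has components (+0.001053 E, +0.0008421 N).
Azimuth = atan2(E, N) = atan2(+0.001053, +0.0008421) = 51.3° ≈ 051°.

051°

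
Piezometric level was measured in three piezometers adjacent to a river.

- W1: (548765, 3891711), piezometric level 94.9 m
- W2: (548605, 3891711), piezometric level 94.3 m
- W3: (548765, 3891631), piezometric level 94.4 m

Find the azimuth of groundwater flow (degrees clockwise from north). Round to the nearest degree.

∂h/∂x = (94.3 − 94.9) / (548605 − 548765) = +0.003750
∂h/∂y = (94.4 − 94.9) / (3891631 − 3891711) = +0.006250
Flow direction (−∇h) has components (-0.003750 E, -0.006250 N).
Azimuth = atan2(E, N) = atan2(-0.003750, -0.006250) = 211.0° ≈ 211°.

211°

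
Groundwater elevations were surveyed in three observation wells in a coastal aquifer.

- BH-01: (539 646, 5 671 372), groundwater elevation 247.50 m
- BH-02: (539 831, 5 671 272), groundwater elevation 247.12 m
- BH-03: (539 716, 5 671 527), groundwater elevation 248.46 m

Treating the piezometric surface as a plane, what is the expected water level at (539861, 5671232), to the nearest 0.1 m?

With h = a·x + b·y + c and BH-01 as origin, the differences give:
  185·a + (-100)·b = -0.38
  70·a + 155·b = +0.96
Eliminate b (×155 and ×(-100), subtract): 35675·a = 37.100 → a = ∂h/∂x = +0.001040
Back-substitute: b = ∂h/∂y = +0.005724.
h(539861, 5671232) = 247.50 + (+0.001040)·(215) + (+0.005724)·(-140) = 247.50 +0.224 -0.801 = 246.922 m.

246.9 m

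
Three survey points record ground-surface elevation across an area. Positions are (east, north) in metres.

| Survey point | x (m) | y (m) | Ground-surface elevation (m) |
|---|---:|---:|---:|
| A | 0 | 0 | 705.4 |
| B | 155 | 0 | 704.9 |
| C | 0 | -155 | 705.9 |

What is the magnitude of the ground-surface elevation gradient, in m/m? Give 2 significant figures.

∂z/∂x = (704.9 − 705.4) / (155 − 0) = -0.003226
∂z/∂y = (705.9 − 705.4) / (-155 − 0) = -0.003226
|∇f| = √(-0.003226² + -0.003226²) = 0.004562 m/m

0.0046 m/m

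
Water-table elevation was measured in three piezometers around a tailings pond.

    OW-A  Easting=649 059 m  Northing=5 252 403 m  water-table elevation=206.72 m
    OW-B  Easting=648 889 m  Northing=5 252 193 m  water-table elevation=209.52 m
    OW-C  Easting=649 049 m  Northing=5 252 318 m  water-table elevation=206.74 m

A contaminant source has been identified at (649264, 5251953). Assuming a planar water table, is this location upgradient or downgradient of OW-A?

Three-point gradient (reference OW-A): Δ to OW-B = (-170, -210, +2.80), Δ to OW-C = (-10, -85, +0.02).
∂h/∂x = -0.01893, ∂h/∂y = +0.001992 (det = 12350).
Head at (649264, 5251953) = 206.72 + (-0.01893)·(205) + (+0.001992)·(-450) = 201.94 m.
That is lower than the 206.72 m at OW-A, so the point is downgradient.

downgradient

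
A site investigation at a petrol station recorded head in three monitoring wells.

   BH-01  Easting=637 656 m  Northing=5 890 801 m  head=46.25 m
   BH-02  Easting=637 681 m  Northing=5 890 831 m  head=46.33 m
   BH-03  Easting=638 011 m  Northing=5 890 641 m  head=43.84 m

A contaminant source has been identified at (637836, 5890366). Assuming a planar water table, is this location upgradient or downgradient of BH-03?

Taking BH-01 as reference: BH-02−BH-01 = (25, 30, +0.08); BH-03−BH-01 = (355, -160, -2.41).
Solve a·Δx + b·Δy = Δh: det = 25·(-160) − 355·30 = -14650.
∂h/∂x = [(+0.08)·(-160) − (-2.41)·30] / -14650 = -0.004061
∂h/∂y = [25·(-2.41) − 355·(+0.08)] / -14650 = +0.006051
Head at (637836, 5890366) = 46.25 + (-0.004061)·(180) + (+0.006051)·(-435) = 42.89 m.
That is lower than the 43.84 m at BH-03, so the point is downgradient.

downgradient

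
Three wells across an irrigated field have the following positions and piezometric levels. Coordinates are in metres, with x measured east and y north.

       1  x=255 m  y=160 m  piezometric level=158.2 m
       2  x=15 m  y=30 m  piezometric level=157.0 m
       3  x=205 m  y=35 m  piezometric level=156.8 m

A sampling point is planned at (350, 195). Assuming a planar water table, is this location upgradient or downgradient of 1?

Differences from 1: to 2 (Δx, Δy, Δh) = (-240, -130, -1.2); to 3 = (-50, -125, -1.4).
Solve a·Δx + b·Δy = Δh: det = (-240)·(-125) − (-50)·(-130) = 23500.
∂h/∂x = [(-1.2)·(-125) − (-1.4)·(-130)] / 23500 = -0.001362
∂h/∂y = [(-240)·(-1.4) − (-50)·(-1.2)] / 23500 = +0.01174
Head at (350, 195) = 158.2 + (-0.001362)·(95) + (+0.01174)·(35) = 158.48 m.
That is higher than the 158.2 m at 1, so the point is upgradient.

upgradient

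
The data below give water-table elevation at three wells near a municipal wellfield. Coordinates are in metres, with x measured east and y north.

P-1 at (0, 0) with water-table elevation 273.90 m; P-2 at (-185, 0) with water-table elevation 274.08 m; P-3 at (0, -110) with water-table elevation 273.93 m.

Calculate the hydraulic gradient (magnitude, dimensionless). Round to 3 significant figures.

∂h/∂x = (274.08 − 273.90) / (-185 − 0) = -0.0009730
∂h/∂y = (273.93 − 273.90) / (-110 − 0) = -0.0002727
|∇h| = √(-0.0009730² + -0.0002727²) = 0.00101

0.00101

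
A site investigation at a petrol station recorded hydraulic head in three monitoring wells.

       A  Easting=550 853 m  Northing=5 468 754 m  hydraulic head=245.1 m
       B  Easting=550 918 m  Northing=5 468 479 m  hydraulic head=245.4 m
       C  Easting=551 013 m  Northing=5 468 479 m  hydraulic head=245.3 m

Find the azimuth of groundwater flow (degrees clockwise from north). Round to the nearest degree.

038°

Three-point gradient (reference A): Δ to B = (65, -275, +0.3), Δ to C = (160, -275, +0.2).
∂h/∂x = -0.001053, ∂h/∂y = -0.001340 (det = 26125).
Flow direction (−∇h) has components (+0.001053 E, +0.001340 N).
Azimuth = atan2(E, N) = atan2(+0.001053, +0.001340) = 38.2° ≈ 038°.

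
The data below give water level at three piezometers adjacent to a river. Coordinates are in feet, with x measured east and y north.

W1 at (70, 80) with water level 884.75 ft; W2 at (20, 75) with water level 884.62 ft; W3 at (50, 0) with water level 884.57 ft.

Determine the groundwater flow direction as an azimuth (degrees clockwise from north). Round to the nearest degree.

236°

Taking W1 as reference: W2−W1 = (-50, -5, -0.13); W3−W1 = (-20, -80, -0.18).
Determinant of the coordinate differences = (-50)·(-80) − (-20)·(-5) = 3900.
∂h/∂x = [(-0.13)·(-80) − (-0.18)·(-5)] / 3900 = +0.002436
∂h/∂y = [(-50)·(-0.18) − (-20)·(-0.13)] / 3900 = +0.001641
Flow direction (−∇h) has components (-0.002436 E, -0.001641 N).
Azimuth = atan2(E, N) = atan2(-0.002436, -0.001641) = 236.0° ≈ 236°.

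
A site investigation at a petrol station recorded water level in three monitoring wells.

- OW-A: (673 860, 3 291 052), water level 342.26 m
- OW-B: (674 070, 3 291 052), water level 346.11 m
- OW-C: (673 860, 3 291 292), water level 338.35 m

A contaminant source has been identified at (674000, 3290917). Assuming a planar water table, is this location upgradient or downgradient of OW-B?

upgradient

∂h/∂x = (346.11 − 342.26) / (674070 − 673860) = +0.01833
∂h/∂y = (338.35 − 342.26) / (3291292 − 3291052) = -0.01629
Head at (674000, 3290917) = 342.26 + (+0.01833)·(140) + (-0.01629)·(-135) = 347.03 m.
That is higher than the 346.11 m at OW-B, so the point is upgradient.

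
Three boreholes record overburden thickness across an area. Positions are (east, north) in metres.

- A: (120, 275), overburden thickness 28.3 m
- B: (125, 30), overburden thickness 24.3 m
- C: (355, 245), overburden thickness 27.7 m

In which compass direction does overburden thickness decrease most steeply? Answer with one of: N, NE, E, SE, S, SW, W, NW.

Differences from A: to B (Δx, Δy, Δh) = (5, -245, -4.0); to C = (235, -30, -0.6).
Determinant of the coordinate differences = 5·(-30) − 235·(-245) = 57425.
∂d/∂x = [(-4.0)·(-30) − (-0.6)·(-245)] / 57425 = -0.0004702
∂d/∂y = [5·(-0.6) − 235·(-4.0)] / 57425 = +0.01632
Steepest decrease is along −∇f = (+0.0004702 E, -0.01632 N) → south.

S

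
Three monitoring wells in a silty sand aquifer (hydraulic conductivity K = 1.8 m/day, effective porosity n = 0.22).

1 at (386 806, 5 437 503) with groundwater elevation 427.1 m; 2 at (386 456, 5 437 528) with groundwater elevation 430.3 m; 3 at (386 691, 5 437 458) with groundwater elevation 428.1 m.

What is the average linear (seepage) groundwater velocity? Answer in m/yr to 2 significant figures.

27 m/yr

Taking 1 as reference: 2−1 = (-350, 25, +3.2); 3−1 = (-115, -45, +1.0).
Determinant of the coordinate differences = (-350)·(-45) − (-115)·25 = 18625.
∂h/∂x = [(+3.2)·(-45) − (+1.0)·25] / 18625 = -0.009074
∂h/∂y = [(-350)·(+1.0) − (-115)·(+3.2)] / 18625 = +0.0009664
|∇h| = √(-0.009074² + 0.0009664²) = 0.009125
Seepage velocity v = K·i/n = 1.8 × 0.009125 / 0.22 = 0.07466 m/day = 27.27 m/yr.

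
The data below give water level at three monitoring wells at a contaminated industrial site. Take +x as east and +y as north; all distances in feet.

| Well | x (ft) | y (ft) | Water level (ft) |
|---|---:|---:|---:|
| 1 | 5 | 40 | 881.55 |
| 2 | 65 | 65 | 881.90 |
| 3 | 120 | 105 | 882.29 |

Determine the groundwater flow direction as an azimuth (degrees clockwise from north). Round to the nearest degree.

Taking 1 as reference: 2−1 = (60, 25, +0.35); 3−1 = (115, 65, +0.74).
Determinant of the coordinate differences = 60·65 − 115·25 = 1025.
∂h/∂x = [(+0.35)·65 − (+0.74)·25] / 1025 = +0.004146
∂h/∂y = [60·(+0.74) − 115·(+0.35)] / 1025 = +0.004049
Flow direction (−∇h) has components (-0.004146 E, -0.004049 N).
Azimuth = atan2(E, N) = atan2(-0.004146, -0.004049) = 225.7° ≈ 226°.

226°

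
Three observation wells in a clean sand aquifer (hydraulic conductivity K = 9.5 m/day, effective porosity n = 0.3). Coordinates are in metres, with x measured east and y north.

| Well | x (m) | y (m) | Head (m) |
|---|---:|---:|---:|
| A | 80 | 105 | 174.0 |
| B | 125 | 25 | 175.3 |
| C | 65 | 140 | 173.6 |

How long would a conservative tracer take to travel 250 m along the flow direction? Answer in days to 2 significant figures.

Three-point gradient (reference A): Δ to B = (45, -80, +1.3), Δ to C = (-15, 35, -0.4).
∂h/∂x = +0.03600, ∂h/∂y = +0.004000 (det = 375).
|∇h| = √(0.03600² + 0.004000²) = 0.03622
Seepage velocity v = K·i/n = 9.5 × 0.03622 / 0.3 = 1.147 m/day.
t = 250 / 1.147 = 218 days.

220 days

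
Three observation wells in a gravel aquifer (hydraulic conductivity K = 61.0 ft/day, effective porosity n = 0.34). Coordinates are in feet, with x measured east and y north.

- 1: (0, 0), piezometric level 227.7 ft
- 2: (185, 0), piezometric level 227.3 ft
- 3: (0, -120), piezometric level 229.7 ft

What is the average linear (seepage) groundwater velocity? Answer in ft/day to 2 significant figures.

3.0 ft/day

∂h/∂x = (227.3 − 227.7) / (185 − 0) = -0.002162
∂h/∂y = (229.7 − 227.7) / (-120 − 0) = -0.01667
|∇h| = √(-0.002162² + -0.01667²) = 0.01681
Seepage velocity v = K·i/n = 61.0 × 0.01681 / 0.34 = 3.016 ft/day.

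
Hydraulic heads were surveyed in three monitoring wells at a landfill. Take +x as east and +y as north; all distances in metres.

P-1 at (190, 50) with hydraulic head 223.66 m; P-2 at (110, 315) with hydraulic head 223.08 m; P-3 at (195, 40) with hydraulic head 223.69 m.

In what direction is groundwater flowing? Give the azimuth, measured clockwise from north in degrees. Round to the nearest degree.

283°

Differences from P-1: to P-2 (Δx, Δy, Δh) = (-80, 265, -0.58); to P-3 = (5, -10, +0.03).
Determinant of the coordinate differences = (-80)·(-10) − 5·265 = -525.
∂h/∂x = [(-0.58)·(-10) − (+0.03)·265] / -525 = +0.004095
∂h/∂y = [(-80)·(+0.03) − 5·(-0.58)] / -525 = -0.0009524
Flow direction (−∇h) has components (-0.004095 E, +0.0009524 N).
Azimuth = atan2(E, N) = atan2(-0.004095, +0.0009524) = 283.1° ≈ 283°.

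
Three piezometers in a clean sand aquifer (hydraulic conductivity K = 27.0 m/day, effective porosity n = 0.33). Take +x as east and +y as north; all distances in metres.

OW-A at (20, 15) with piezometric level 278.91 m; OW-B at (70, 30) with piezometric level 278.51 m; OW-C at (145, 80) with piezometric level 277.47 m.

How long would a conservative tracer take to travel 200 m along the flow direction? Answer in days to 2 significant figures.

150 days

Differences from OW-A: to OW-B (Δx, Δy, Δh) = (50, 15, -0.40); to OW-C = (125, 65, -1.44).
Determinant of the coordinate differences = 50·65 − 125·15 = 1375.
∂h/∂x = [(-0.40)·65 − (-1.44)·15] / 1375 = -0.003200
∂h/∂y = [50·(-1.44) − 125·(-0.40)] / 1375 = -0.01600
|∇h| = √(-0.003200² + -0.01600²) = 0.01632
Seepage velocity v = K·i/n = 27.0 × 0.01632 / 0.33 = 1.335 m/day.
t = 200 / 1.335 = 149.8 days.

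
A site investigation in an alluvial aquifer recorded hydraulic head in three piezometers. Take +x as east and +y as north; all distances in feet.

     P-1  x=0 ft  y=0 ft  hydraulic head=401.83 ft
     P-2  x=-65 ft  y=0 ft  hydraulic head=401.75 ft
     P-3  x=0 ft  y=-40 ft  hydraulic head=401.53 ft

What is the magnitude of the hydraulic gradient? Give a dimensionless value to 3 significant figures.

0.00760

∂h/∂x = (401.75 − 401.83) / (-65 − 0) = +0.001231
∂h/∂y = (401.53 − 401.83) / (-40 − 0) = +0.007500
|∇h| = √(0.001231² + 0.007500²) = 0.0076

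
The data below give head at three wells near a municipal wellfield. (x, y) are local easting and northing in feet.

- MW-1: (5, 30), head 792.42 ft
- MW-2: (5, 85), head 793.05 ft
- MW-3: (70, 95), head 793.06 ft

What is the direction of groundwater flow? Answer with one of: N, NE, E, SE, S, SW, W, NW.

Differences from MW-1: to MW-2 (Δx, Δy, Δh) = (0, 55, +0.63); to MW-3 = (65, 65, +0.64).
Solve a·Δx + b·Δy = Δh: det = 0·65 − 65·55 = -3575.
∂h/∂x = [(+0.63)·65 − (+0.64)·55] / -3575 = -0.001608
∂h/∂y = [0·(+0.64) − 65·(+0.63)] / -3575 = +0.01145
Flow = −∇h = (+0.001608 east, -0.01145 north), which points south.

S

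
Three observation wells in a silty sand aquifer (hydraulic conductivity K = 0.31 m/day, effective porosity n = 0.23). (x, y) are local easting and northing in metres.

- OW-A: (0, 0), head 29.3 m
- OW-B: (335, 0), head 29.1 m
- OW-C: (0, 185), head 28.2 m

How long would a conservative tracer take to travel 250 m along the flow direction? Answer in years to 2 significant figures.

∂h/∂x = (29.1 − 29.3) / (335 − 0) = -0.0005970
∂h/∂y = (28.2 − 29.3) / (185 − 0) = -0.005946
|∇h| = √(-0.0005970² + -0.005946²) = 0.005976
Seepage velocity v = K·i/n = 0.31 × 0.005976 / 0.23 = 0.008055 m/day.
t = 250 / 0.008055 = 3.104e+04 days = 85 years.

85 years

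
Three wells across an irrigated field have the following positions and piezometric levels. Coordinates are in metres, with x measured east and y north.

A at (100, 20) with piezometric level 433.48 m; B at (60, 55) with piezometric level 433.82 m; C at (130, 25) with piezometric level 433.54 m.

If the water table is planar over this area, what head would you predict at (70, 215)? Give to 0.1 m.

Differences from A: to B (Δx, Δy, Δh) = (-40, 35, +0.34); to C = (30, 5, +0.06).
Solve a·Δx + b·Δy = Δh: det = (-40)·5 − 30·35 = -1250.
∂h/∂x = [(+0.34)·5 − (+0.06)·35] / -1250 = +0.0003200
∂h/∂y = [(-40)·(+0.06) − 30·(+0.34)] / -1250 = +0.01008
h(70, 215) = 433.48 + (+0.0003200)·(-30) + (+0.01008)·(195) = 433.48 -0.010 +1.966 = 435.436 m.

435.4 m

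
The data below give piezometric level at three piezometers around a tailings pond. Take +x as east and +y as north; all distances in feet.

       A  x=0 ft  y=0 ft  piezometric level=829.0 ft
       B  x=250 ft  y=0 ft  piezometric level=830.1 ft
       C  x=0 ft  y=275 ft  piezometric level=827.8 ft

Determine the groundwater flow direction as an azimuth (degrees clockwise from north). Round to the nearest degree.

∂h/∂x = (830.1 − 829.0) / (250 − 0) = +0.004400
∂h/∂y = (827.8 − 829.0) / (275 − 0) = -0.004364
Flow direction (−∇h) has components (-0.004400 E, +0.004364 N).
Azimuth = atan2(E, N) = atan2(-0.004400, +0.004364) = 314.8° ≈ 315°.

315°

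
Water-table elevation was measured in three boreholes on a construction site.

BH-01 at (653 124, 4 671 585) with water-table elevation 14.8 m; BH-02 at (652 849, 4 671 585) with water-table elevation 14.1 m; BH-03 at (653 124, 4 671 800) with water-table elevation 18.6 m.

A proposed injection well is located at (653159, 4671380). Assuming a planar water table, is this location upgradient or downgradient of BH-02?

∂h/∂x = (14.1 − 14.8) / (652849 − 653124) = +0.002545
∂h/∂y = (18.6 − 14.8) / (4671800 − 4671585) = +0.01767
Head at (653159, 4671380) = 14.8 + (+0.002545)·(35) + (+0.01767)·(-205) = 11.27 m.
That is lower than the 14.1 m at BH-02, so the point is downgradient.

downgradient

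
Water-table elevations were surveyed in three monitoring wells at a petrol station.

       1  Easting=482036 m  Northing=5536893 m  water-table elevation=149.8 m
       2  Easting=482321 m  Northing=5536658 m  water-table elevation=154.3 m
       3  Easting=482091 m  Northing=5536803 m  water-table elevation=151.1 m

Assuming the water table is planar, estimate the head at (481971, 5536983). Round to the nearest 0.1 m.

Differences from 1: to 2 (Δx, Δy, Δh) = (285, -235, +4.5); to 3 = (55, -90, +1.3).
Solve a·Δx + b·Δy = Δh: det = 285·(-90) − 55·(-235) = -12725.
∂h/∂x = [(+4.5)·(-90) − (+1.3)·(-235)] / -12725 = +0.007819
∂h/∂y = [285·(+1.3) − 55·(+4.5)] / -12725 = -0.009666
h(481971, 5536983) = 149.8 + (+0.007819)·(-65) + (-0.009666)·(90) = 149.8 -0.508 -0.870 = 148.422 m.

148.4 m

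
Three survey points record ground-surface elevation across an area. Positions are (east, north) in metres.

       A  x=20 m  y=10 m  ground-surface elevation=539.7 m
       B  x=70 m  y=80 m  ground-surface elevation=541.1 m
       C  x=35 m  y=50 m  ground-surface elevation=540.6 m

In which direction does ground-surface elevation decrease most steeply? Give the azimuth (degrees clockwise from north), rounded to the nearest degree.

Differences from A: to B (Δx, Δy, Δh) = (50, 70, +1.4); to C = (15, 40, +0.9).
Determinant of the coordinate differences = 50·40 − 15·70 = 950.
∂z/∂x = [(+1.4)·40 − (+0.9)·70] / 950 = -0.007368
∂z/∂y = [50·(+0.9) − 15·(+1.4)] / 950 = +0.02526
Steepest decrease is along −∇f: components (+0.007368 E, -0.02526 N).
Azimuth = atan2(+0.007368, -0.02526) = 163.7° ≈ 164°.

164°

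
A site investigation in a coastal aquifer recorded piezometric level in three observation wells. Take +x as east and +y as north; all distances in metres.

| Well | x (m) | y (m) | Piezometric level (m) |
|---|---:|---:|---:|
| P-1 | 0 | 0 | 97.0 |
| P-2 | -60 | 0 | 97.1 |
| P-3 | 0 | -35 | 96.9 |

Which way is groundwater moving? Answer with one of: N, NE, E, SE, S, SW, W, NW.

∂h/∂x = (97.1 − 97.0) / (-60 − 0) = -0.001667
∂h/∂y = (96.9 − 97.0) / (-35 − 0) = +0.002857
Flow = −∇h = (+0.001667 east, -0.002857 north), which points southeast.

SE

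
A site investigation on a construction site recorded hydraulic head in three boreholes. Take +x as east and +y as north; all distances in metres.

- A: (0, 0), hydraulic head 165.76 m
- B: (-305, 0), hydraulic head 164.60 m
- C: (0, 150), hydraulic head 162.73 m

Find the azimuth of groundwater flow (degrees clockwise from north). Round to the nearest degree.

349°

∂h/∂x = (164.60 − 165.76) / (-305 − 0) = +0.003803
∂h/∂y = (162.73 − 165.76) / (150 − 0) = -0.02020
Flow direction (−∇h) has components (-0.003803 E, +0.02020 N).
Azimuth = atan2(E, N) = atan2(-0.003803, +0.02020) = 349.3° ≈ 349°.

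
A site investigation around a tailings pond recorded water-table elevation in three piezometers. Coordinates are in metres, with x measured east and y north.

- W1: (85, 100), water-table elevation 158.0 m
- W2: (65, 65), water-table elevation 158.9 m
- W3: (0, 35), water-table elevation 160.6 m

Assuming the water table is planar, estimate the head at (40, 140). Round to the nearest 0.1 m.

158.3 m

Differences from W1: to W2 (Δx, Δy, Δh) = (-20, -35, +0.9); to W3 = (-85, -65, +2.6).
Determinant of the coordinate differences = (-20)·(-65) − (-85)·(-35) = -1675.
∂h/∂x = [(+0.9)·(-65) − (+2.6)·(-35)] / -1675 = -0.01940
∂h/∂y = [(-20)·(+2.6) − (-85)·(+0.9)] / -1675 = -0.01463
h(40, 140) = 158.0 + (-0.01940)·(-45) + (-0.01463)·(40) = 158.0 +0.873 -0.585 = 158.288 m.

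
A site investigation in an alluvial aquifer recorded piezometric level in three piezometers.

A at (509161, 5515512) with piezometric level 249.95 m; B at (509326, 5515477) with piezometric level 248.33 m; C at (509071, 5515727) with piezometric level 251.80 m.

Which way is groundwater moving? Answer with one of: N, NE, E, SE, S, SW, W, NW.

Taking A as reference: B−A = (165, -35, -1.62); C−A = (-90, 215, +1.85).
Determinant of the coordinate differences = 165·215 − (-90)·(-35) = 32325.
∂h/∂x = [(-1.62)·215 − (+1.85)·(-35)] / 32325 = -0.008772
∂h/∂y = [165·(+1.85) − (-90)·(-1.62)] / 32325 = +0.004933
Flow = −∇h = (+0.008772 east, -0.004933 north), which points southeast.

SE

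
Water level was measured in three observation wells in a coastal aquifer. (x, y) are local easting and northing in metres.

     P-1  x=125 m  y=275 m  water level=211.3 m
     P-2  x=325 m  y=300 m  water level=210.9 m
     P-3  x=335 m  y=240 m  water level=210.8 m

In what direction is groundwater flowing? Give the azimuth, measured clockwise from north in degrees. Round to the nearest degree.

With h = a·x + b·y + c and P-1 as origin, the differences give:
  200·a + 25·b = -0.4
  210·a + (-35)·b = -0.5
Eliminate b (×(-35) and ×25, subtract): -12250·a = 26.50 → a = ∂h/∂x = -0.002163
Back-substitute: b = ∂h/∂y = +0.001306.
Flow direction (−∇h) has components (+0.002163 E, -0.001306 N).
Azimuth = atan2(E, N) = atan2(+0.002163, -0.001306) = 121.1° ≈ 121°.

121°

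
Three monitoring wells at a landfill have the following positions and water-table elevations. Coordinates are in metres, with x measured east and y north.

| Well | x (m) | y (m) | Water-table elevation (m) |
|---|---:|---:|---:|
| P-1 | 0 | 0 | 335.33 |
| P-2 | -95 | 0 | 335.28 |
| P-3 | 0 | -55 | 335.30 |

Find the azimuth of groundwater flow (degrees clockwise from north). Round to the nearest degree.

∂h/∂x = (335.28 − 335.33) / (-95 − 0) = +0.0005263
∂h/∂y = (335.30 − 335.33) / (-55 − 0) = +0.0005455
Flow direction (−∇h) has components (-0.0005263 E, -0.0005455 N).
Azimuth = atan2(E, N) = atan2(-0.0005263, -0.0005455) = 224.0° ≈ 224°.

224°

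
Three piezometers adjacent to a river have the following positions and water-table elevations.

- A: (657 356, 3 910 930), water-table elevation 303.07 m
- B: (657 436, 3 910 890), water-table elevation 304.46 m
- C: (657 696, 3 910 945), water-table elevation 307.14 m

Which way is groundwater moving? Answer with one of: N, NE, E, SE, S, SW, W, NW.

NW

Differences from A: to B (Δx, Δy, Δh) = (80, -40, +1.39); to C = (340, 15, +4.07).
Solve a·Δx + b·Δy = Δh: det = 80·15 − 340·(-40) = 14800.
∂h/∂x = [(+1.39)·15 − (+4.07)·(-40)] / 14800 = +0.01241
∂h/∂y = [80·(+4.07) − 340·(+1.39)] / 14800 = -0.009932
Flow = −∇h = (-0.01241 east, +0.009932 north), which points northwest.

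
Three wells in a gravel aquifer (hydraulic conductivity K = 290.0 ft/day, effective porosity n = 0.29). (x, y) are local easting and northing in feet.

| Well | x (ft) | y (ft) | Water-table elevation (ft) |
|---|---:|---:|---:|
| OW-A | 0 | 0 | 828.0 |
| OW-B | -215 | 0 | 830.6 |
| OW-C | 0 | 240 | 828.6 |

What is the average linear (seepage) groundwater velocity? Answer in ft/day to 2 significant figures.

∂h/∂x = (830.6 − 828.0) / (-215 − 0) = -0.01209
∂h/∂y = (828.6 − 828.0) / (240 − 0) = +0.002500
|∇h| = √(-0.01209² + 0.002500²) = 0.01235
Seepage velocity v = K·i/n = 290.0 × 0.01235 / 0.29 = 12.35 ft/day.

12 ft/day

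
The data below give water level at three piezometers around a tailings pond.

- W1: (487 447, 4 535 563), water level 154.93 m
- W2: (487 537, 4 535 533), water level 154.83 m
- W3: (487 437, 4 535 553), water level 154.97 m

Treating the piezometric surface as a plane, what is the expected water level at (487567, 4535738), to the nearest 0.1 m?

154.3 m

Taking W1 as reference: W2−W1 = (90, -30, -0.10); W3−W1 = (-10, -10, +0.04).
Determinant of the coordinate differences = 90·(-10) − (-10)·(-30) = -1200.
∂h/∂x = [(-0.10)·(-10) − (+0.04)·(-30)] / -1200 = -0.001833
∂h/∂y = [90·(+0.04) − (-10)·(-0.10)] / -1200 = -0.002167
h(487567, 4535738) = 154.93 + (-0.001833)·(120) + (-0.002167)·(175) = 154.93 -0.220 -0.379 = 154.331 m.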